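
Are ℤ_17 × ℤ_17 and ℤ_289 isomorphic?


Comparing ℤ_17 × ℤ_17 and ℤ_289:
gcd(17,17) = 17 ≠ 1. Max element order in ℤ_17×ℤ_17 is lcm(17,17) = 17 < 289, so it has no element of order 289

No, ℤ_17 × ℤ_17 ≇ ℤ_289


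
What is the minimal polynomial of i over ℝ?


i satisfies x² + 1 = 0, irreducible over ℝ

Minimal polynomial: x² + 1


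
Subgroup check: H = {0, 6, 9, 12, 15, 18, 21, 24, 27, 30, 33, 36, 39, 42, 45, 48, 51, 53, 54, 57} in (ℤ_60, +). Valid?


Subgroup test for H = {0, 6, 9, 12, 15, 18, 21, 24, 27, 30, 33, 36, 39, 42, 45, 48, 51, 53, 54, 57} in (ℤ_60, +):
(1) 0 ∈ H? Yes
(2) Closure: for all a,b ∈ H, (a+b) mod 60 ∈ H? No  [counterexample: 6 + 53 = 59 ∉ H]
(3) Inverses: for all a ∈ H, -a mod 60 ∈ H? No

No, H is not a subgroup of ℤ_60


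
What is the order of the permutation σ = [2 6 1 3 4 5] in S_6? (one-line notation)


Cycle decomposition: (1 2 6 5 4 3)
Cycle lengths: 6
Order = lcm(6) = 6

ord(σ) = 6


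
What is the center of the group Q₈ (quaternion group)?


Z(G) = {g ∈ G | gx = xg for all x ∈ G}
In Q₈ = {±1, ±i, ±j, ±k}, only ±1 commute with every element

Z(Q₈ (quaternion group)) = {1, -1}


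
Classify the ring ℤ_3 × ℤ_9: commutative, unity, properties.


Direct product ring; commutative with unity (1,1); but (1,0)·(0,1) = (0,0) gives zero divisors, so not an integral domain
Commutative: Yes
Integral domain: No
Has unity: Yes

ℤ_3 × ℤ_9: Commutative=Yes, Unity=Yes


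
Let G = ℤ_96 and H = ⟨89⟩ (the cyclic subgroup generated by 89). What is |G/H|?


|⟨89⟩| = n / gcd(89, 96) = 96 / 1 = 96
H is normal (ℤ_96 is abelian).
|G/H| = |G| / |H| = 96 / 96 = 1

|G/H| = 1


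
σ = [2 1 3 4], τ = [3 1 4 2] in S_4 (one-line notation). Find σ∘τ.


σ∘τ: apply τ first, then σ
1 →τ 3 →σ 3
2 →τ 1 →σ 2
3 →τ 4 →σ 4
4 →τ 2 →σ 1

σ∘τ = [3 2 4 1]


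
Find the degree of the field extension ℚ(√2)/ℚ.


√2 has minimal polynomial x² - 2 (irreducible over ℚ since 2 is squarefree)

[ℚ(√2)/ℚ] = 2


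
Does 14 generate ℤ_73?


g generates ℤ_n iff gcd(g, n) = 1
gcd(14, 73) = 1
Since gcd = 1, 14 is a generator.

Yes, 14 generates ℤ_73


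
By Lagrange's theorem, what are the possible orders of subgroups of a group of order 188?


Lagrange's theorem: |H| divides |G|
|G| = 188
Divisors of 188: 1, 2, 4, 47, 94, 188

Possible subgroup orders: {1, 2, 4, 47, 94, 188}


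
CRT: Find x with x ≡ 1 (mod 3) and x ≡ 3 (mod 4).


m₁ = 3, m₂ = 4, gcd = 1, so CRT applies. M = m₁·m₂ = 12
Let M₁ = M/m₁ = 4, M₂ = M/m₂ = 3
Find y₁ ≡ M₁⁻¹ (mod m₁): 4⁻¹ ≡ 1 (mod 3)
Find y₂ ≡ M₂⁻¹ (mod m₂): 3⁻¹ ≡ 3 (mod 4)
x = a₁·M₁·y₁ + a₂·M₂·y₂ = 1·4·1 + 3·3·3 = 31
Reduce mod 12: x ≡ 7
Check: 7 mod 3 = 1 ✓, 7 mod 4 = 3 ✓

x ≡ 7 (mod 12)


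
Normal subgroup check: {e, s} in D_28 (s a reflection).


H = {e, s} in D_28 (s a reflection)
r·s·r⁻¹ = sr⁻² ≠ s for n ≥ 3, so {e, s} is not closed under conjugation

No, not a normal subgroup


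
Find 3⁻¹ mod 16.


Use the extended Euclidean algorithm to write 1 = 3·s + 16·t; then s mod 16 is the inverse.
Euclidean algorithm:
  3 = 0·16 + 3
  16 = 5·3 + 1
  3 = 3·1 + 0
gcd(3,16) = 1
Back-substitution gives: 3·(-5) + 16·(1) = 1
So 3⁻¹ ≡ -5 ≡ 11 (mod 16)
Check: 3 × 11 = 33 ≡ 1 (mod 16) ✓

3⁻¹ ≡ 11 (mod 16)


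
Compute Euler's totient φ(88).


Factor n: 88 = 2^3 × 11
φ(n) = n · ∏(1 - 1/p) over distinct primes p | n
φ(88) = 88 · (1 - 1/2) · (1 - 1/11) = 40

φ(88) = 40


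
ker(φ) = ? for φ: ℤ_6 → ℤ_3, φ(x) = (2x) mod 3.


Kernel = preimage of identity
ker(φ) = {x ∈ ℤ_6 : 2x ≡ 0 (mod 3)}. Since 3 | 6, φ is well-defined. The kernel is the cyclic subgroup ⟨3⟩ of ℤ_6 (order 2), i.e. {0, 3}

ker(φ) = {0, 3}


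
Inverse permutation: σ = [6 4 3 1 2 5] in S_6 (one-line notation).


To find σ⁻¹, swap domain and range:
σ(1) = 6 → σ⁻¹(6) = 1
σ(2) = 4 → σ⁻¹(4) = 2
σ(3) = 3 → σ⁻¹(3) = 3
σ(4) = 1 → σ⁻¹(1) = 4
σ(5) = 2 → σ⁻¹(2) = 5
σ(6) = 5 → σ⁻¹(5) = 6

σ⁻¹ = [4 5 3 2 6 1]


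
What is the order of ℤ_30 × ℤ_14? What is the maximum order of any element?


|ℤ_30 × ℤ_14| = 30 × 14 = 420
Max element order = lcm(30,14) = 210
Cyclic? No (gcd=2)

|ℤ_30×ℤ_14| = 420, max element order = 210


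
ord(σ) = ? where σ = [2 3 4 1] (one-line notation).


Cycle decomposition: (1 2 3 4)
Cycle lengths: 4
Order = lcm(4) = 4

ord(σ) = 4


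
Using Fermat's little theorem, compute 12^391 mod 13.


Fermat's little theorem: if p is prime and gcd(a,p)=1, then a^(p-1) ≡ 1 (mod p)
p = 13 is prime, gcd(12,13) = 1
Reduce exponent: 391 mod 12 = 7
So 12^391 ≡ 12^7 (mod 13)
12^7 mod 13 = 12

12^391 ≡ 12 (mod 13)


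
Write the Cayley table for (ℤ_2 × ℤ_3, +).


Elements: {(0,0), (0,1), (0,2), (1,0), (1,1), (1,2)}
Operation: componentwise addition mod (2, 3)
Entry (a, b) = ((a₁+b₁) mod 2, (a₂+b₂) mod 3)

Cayley table:
      | (0,0) | (0,1) | (0,2) | (1,0) | (1,1) | (1,2)
(0,0) | (0,0) | (0,1) | (0,2) | (1,0) | (1,1) | (1,2)
(0,1) | (0,1) | (0,2) | (0,0) | (1,1) | (1,2) | (1,0)
(0,2) | (0,2) | (0,0) | (0,1) | (1,2) | (1,0) | (1,1)
(1,0) | (1,0) | (1,1) | (1,2) | (0,0) | (0,1) | (0,2)
(1,1) | (1,1) | (1,2) | (1,0) | (0,1) | (0,2) | (0,0)
(1,2) | (1,2) | (1,0) | (1,1) | (0,2) | (0,0) | (0,1)


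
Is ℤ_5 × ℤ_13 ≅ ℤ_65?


Comparing ℤ_5 × ℤ_13 and ℤ_65:
gcd(5,13) = 1, so ℤ_5 × ℤ_13 ≅ ℤ_65 (CRT)

Yes, ℤ_5 × ℤ_13 ≅ ℤ_65


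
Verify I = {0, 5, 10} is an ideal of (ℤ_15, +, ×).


Check ideal conditions for I = {0, 5, 10} in ℤ_15:
(1) I is an additive subgroup? Yes
(2) For r ∈ ℤ_15 and a ∈ I: r·a ∈ I? Yes

Yes, I is an ideal of ℤ_15


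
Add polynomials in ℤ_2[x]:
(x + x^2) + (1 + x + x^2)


Add coefficients mod 2:
x^0: 0 + 1 = 1 (mod 2)
x^1: 1 + 1 = 0 (mod 2)
x^2: 1 + 1 = 0 (mod 2)
Result: 1

f + g = 1


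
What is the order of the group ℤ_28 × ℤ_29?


|A × B| = |A| · |B|
|ℤ_28 × ℤ_29| = 28 × 29 = 812

|ℤ_28 × ℤ_29| = 812


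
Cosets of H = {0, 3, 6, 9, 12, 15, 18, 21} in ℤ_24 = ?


H = {0, 3, 6, 9, 12, 15, 18, 21}, |H| = 8
Number of cosets = |G|/|H| = 24/8 = 3
0 + H = {0, 3, 6, 9, 12, 15, 18, 21}
1 + H = {1, 4, 7, 10, 13, 16, 19, 22}
2 + H = {2, 5, 8, 11, 14, 17, 20, 23}

Cosets: 0+H={0,3,6,9,12,15,18,21}; 1+H={1,4,7,10,13,16,19,22}; 2+H={2,5,8,11,14,17,20,23}


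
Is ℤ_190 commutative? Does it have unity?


ℤ_190 is a commutative ring with unity 1; 190 = 2×95 is composite, so 2·95 ≡ 0 gives zero divisors (not an integral domain)
Commutative: Yes
Integral domain: No
Has unity: Yes

ℤ_190: Commutative=Yes, Unity=Yes


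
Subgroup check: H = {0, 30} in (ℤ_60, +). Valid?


Subgroup test for H = {0, 30} in (ℤ_60, +):
(1) 0 ∈ H? Yes
(2) Closure: for all a,b ∈ H, (a+b) mod 60 ∈ H? Yes
(3) Inverses: for all a ∈ H, -a mod 60 ∈ H? Yes

Yes, H is a subgroup of ℤ_60


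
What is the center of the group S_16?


Z(G) = {g ∈ G | gx = xg for all x ∈ G}
S_n is non-abelian for n ≥ 3; Z(S_16) is trivial

Z(S_16) = {e}


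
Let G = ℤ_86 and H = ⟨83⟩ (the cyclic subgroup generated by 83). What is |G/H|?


|⟨83⟩| = n / gcd(83, 86) = 86 / 1 = 86
H is normal (ℤ_86 is abelian).
|G/H| = |G| / |H| = 86 / 86 = 1

|G/H| = 1


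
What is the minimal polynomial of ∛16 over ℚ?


∛16 satisfies x³ - 16 = 0, irreducible over ℚ (no rational root; 16 is not a perfect cube)

Minimal polynomial: x³ - 16


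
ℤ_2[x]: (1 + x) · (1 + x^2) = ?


Expand and collect like terms; reduce coefficients mod 2:
x^0: 1·1 = 1 ≡ 1 (mod 2)
x^1: 1·0 + 1·1 = 1 ≡ 1 (mod 2)
x^2: 1·1 + 1·0 = 1 ≡ 1 (mod 2)
x^3: 1·1 = 1 ≡ 1 (mod 2)
Result: 1 + x + x^2 + x^3

f · g = 1 + x + x^2 + x^3


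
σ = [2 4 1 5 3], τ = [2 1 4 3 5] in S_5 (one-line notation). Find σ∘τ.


σ∘τ: apply τ first, then σ
1 →τ 2 →σ 4
2 →τ 1 →σ 2
3 →τ 4 →σ 5
4 →τ 3 →σ 1
5 →τ 5 →σ 3

σ∘τ = [4 2 5 1 3]


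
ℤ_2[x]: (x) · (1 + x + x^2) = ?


Expand and collect like terms; reduce coefficients mod 2:
x^0: 0·1 = 0 ≡ 0 (mod 2)
x^1: 0·1 + 1·1 = 1 ≡ 1 (mod 2)
x^2: 0·1 + 1·1 = 1 ≡ 1 (mod 2)
x^3: 1·1 = 1 ≡ 1 (mod 2)
Result: x + x^2 + x^3

f · g = x + x^2 + x^3


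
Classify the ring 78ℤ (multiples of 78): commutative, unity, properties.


78ℤ is a commutative ring under +,× but has no multiplicative identity (1 ∉ 78ℤ); it has no zero divisors, but without unity it is not an integral domain
Commutative: Yes
Integral domain: No
Has unity: No

78ℤ (multiples of 78): Commutative=Yes, Unity=No


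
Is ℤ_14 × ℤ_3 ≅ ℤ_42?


Comparing ℤ_14 × ℤ_3 and ℤ_42:
gcd(14,3) = 1, so ℤ_14 × ℤ_3 ≅ ℤ_42 (CRT)

Yes, ℤ_14 × ℤ_3 ≅ ℤ_42


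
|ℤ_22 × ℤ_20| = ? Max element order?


|ℤ_22 × ℤ_20| = 22 × 20 = 440
Max element order = lcm(22,20) = 220
Cyclic? No (gcd=2)

|ℤ_22×ℤ_20| = 440, max element order = 220


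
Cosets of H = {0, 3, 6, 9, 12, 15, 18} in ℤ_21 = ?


H = {0, 3, 6, 9, 12, 15, 18}, |H| = 7
Number of cosets = |G|/|H| = 21/7 = 3
0 + H = {0, 3, 6, 9, 12, 15, 18}
1 + H = {1, 4, 7, 10, 13, 16, 19}
2 + H = {2, 5, 8, 11, 14, 17, 20}

Cosets: 0+H={0,3,6,9,12,15,18}; 1+H={1,4,7,10,13,16,19}; 2+H={2,5,8,11,14,17,20}


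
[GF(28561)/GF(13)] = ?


GF(28561) = GF(13^4), so the extension degree is 4

[GF(28561)/GF(13)] = 4


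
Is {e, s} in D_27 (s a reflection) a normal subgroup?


H = {e, s} in D_27 (s a reflection)
r·s·r⁻¹ = sr⁻² ≠ s for n ≥ 3, so {e, s} is not closed under conjugation

No, not a normal subgroup


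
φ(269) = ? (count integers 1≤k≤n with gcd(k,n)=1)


Factor n: 269 = 269
φ(n) = n · ∏(1 - 1/p) over distinct primes p | n
φ(269) = 269 · (1 - 1/269) = 268

φ(269) = 268


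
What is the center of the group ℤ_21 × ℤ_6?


Z(G) = {g ∈ G | gx = xg for all x ∈ G}
Direct product of abelian groups is abelian, so Z(G) = G

Z(ℤ_21 × ℤ_6) = ℤ_21 × ℤ_6


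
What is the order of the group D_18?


|D_n| = 2n (n rotations and n reflections)
|D_18| = 2×18 = 36

|D_18| = 36


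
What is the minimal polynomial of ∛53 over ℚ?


∛53 satisfies x³ - 53 = 0, irreducible over ℚ (no rational root; 53 is not a perfect cube)

Minimal polynomial: x³ - 53


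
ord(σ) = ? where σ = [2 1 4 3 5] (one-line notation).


Cycle decomposition: (1 2) (3 4)
Cycle lengths: 2, 2
Order = lcm(2, 2) = 2

ord(σ) = 2


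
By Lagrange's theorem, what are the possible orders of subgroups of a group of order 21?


Lagrange's theorem: |H| divides |G|
|G| = 21
Divisors of 21: 1, 3, 7, 21

Possible subgroup orders: {1, 3, 7, 21}


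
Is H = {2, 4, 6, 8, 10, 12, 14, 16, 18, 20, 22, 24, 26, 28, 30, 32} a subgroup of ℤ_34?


Subgroup test for H = {2, 4, 6, 8, 10, 12, 14, 16, 18, 20, 22, 24, 26, 28, 30, 32} in (ℤ_34, +):
(1) 0 ∈ H? No
(2) Closure: for all a,b ∈ H, (a+b) mod 34 ∈ H? No  [counterexample: 2 + 32 = 0 ∉ H]
(3) Inverses: for all a ∈ H, -a mod 34 ∈ H? Yes

No, H is not a subgroup of ℤ_34


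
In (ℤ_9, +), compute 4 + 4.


Operation: addition mod 9
4 + 4 = (a + b) mod 9 with a = 4, b = 4

4 + 4 = 8


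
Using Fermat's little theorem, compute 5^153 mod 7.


Fermat's little theorem: if p is prime and gcd(a,p)=1, then a^(p-1) ≡ 1 (mod p)
p = 7 is prime, gcd(5,7) = 1
Reduce exponent: 153 mod 6 = 3
So 5^153 ≡ 5^3 (mod 7)
5^3 mod 7 = 6

5^153 ≡ 6 (mod 7)


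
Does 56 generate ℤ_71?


g generates ℤ_n iff gcd(g, n) = 1
gcd(56, 71) = 1
Since gcd = 1, 56 is a generator.

Yes, 56 generates ℤ_71


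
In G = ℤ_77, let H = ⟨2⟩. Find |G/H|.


|⟨2⟩| = n / gcd(2, 77) = 77 / 1 = 77
H is normal (ℤ_77 is abelian).
|G/H| = |G| / |H| = 77 / 77 = 1

|G/H| = 1


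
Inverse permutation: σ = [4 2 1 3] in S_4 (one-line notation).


To find σ⁻¹, swap domain and range:
σ(1) = 4 → σ⁻¹(4) = 1
σ(2) = 2 → σ⁻¹(2) = 2
σ(3) = 1 → σ⁻¹(1) = 3
σ(4) = 3 → σ⁻¹(3) = 4

σ⁻¹ = [3 2 4 1]


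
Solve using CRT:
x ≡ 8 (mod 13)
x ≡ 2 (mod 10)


m₁ = 13, m₂ = 10, gcd = 1, so CRT applies. M = m₁·m₂ = 130
Let M₁ = M/m₁ = 10, M₂ = M/m₂ = 13
Find y₁ ≡ M₁⁻¹ (mod m₁): 10⁻¹ ≡ 4 (mod 13)
Find y₂ ≡ M₂⁻¹ (mod m₂): 13⁻¹ ≡ 7 (mod 10)
x = a₁·M₁·y₁ + a₂·M₂·y₂ = 8·10·4 + 2·13·7 = 502
Reduce mod 130: x ≡ 112
Check: 112 mod 13 = 8 ✓, 112 mod 10 = 2 ✓

x ≡ 112 (mod 130)


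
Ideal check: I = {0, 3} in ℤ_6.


Check ideal conditions for I = {0, 3} in ℤ_6:
(1) I is an additive subgroup? Yes
(2) For r ∈ ℤ_6 and a ∈ I: r·a ∈ I? Yes

Yes, I is an ideal of ℤ_6


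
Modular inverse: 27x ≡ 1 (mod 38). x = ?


Use the extended Euclidean algorithm to write 1 = 27·s + 38·t; then s mod 38 is the inverse.
Euclidean algorithm:
  27 = 0·38 + 27
  38 = 1·27 + 11
  27 = 2·11 + 5
  11 = 2·5 + 1
  5 = 5·1 + 0
gcd(27,38) = 1
Back-substitution gives: 27·(-7) + 38·(5) = 1
So 27⁻¹ ≡ -7 ≡ 31 (mod 38)
Check: 27 × 31 = 837 ≡ 1 (mod 38) ✓

27⁻¹ ≡ 31 (mod 38)


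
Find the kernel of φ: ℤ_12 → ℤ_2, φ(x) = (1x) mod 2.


Kernel = preimage of identity
ker(φ) = {x ∈ ℤ_12 : 1x ≡ 0 (mod 2)}. Since 2 | 12, φ is well-defined. The kernel is the cyclic subgroup ⟨2⟩ of ℤ_12 (order 6), i.e. {0, 2, 4, 6, 8, 10}

ker(φ) = {0, 2, 4, 6, 8, 10}


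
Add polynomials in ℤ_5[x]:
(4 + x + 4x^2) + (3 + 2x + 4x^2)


Add coefficients mod 5:
x^0: 4 + 3 = 2 (mod 5)
x^1: 1 + 2 = 3 (mod 5)
x^2: 4 + 4 = 3 (mod 5)
Result: 2 + 3x + 3x^2

f + g = 2 + 3x + 3x^2


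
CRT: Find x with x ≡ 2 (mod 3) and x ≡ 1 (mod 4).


m₁ = 3, m₂ = 4, gcd = 1, so CRT applies. M = m₁·m₂ = 12
Let M₁ = M/m₁ = 4, M₂ = M/m₂ = 3
Find y₁ ≡ M₁⁻¹ (mod m₁): 4⁻¹ ≡ 1 (mod 3)
Find y₂ ≡ M₂⁻¹ (mod m₂): 3⁻¹ ≡ 3 (mod 4)
x = a₁·M₁·y₁ + a₂·M₂·y₂ = 2·4·1 + 1·3·3 = 17
Reduce mod 12: x ≡ 5
Check: 5 mod 3 = 2 ✓, 5 mod 4 = 1 ✓

x ≡ 5 (mod 12)


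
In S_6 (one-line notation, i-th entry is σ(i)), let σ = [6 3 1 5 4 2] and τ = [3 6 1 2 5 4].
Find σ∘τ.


σ∘τ: apply τ first, then σ
1 →τ 3 →σ 1
2 →τ 6 →σ 2
3 →τ 1 →σ 6
4 →τ 2 →σ 3
5 →τ 5 →σ 4
6 →τ 4 →σ 5

σ∘τ = [1 2 6 3 4 5]


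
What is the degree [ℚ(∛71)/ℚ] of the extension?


∛71 has minimal polynomial x³ - 71 (irreducible over ℚ since 71 is not a perfect cube)

[ℚ(∛71)/ℚ] = 3


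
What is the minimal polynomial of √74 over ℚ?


√74 satisfies x² - 74 = 0, irreducible over ℚ since 74 is squarefree

Minimal polynomial: x² - 74


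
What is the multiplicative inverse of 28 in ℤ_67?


Use the extended Euclidean algorithm to write 1 = 28·s + 67·t; then s mod 67 is the inverse.
Euclidean algorithm:
  28 = 0·67 + 28
  67 = 2·28 + 11
  28 = 2·11 + 6
  11 = 1·6 + 5
  6 = 1·5 + 1
  5 = 5·1 + 0
gcd(28,67) = 1
Back-substitution gives: 28·(12) + 67·(-5) = 1
So 28⁻¹ ≡ 12 ≡ 12 (mod 67)
Check: 28 × 12 = 336 ≡ 1 (mod 67) ✓

28⁻¹ ≡ 12 (mod 67)


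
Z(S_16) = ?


Z(G) = {g ∈ G | gx = xg for all x ∈ G}
S_n is non-abelian for n ≥ 3; Z(S_16) is trivial

Z(S_16) = {e}


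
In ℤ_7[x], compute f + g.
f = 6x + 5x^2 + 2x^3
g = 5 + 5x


Add coefficients mod 7:
x^0: 0 + 5 = 5 (mod 7)
x^1: 6 + 5 = 4 (mod 7)
x^2: 5 + 0 = 5 (mod 7)
x^3: 2 + 0 = 2 (mod 7)
Result: 5 + 4x + 5x^2 + 2x^3

f + g = 5 + 4x + 5x^2 + 2x^3


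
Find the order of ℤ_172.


ℤ_n has n elements.

|ℤ_172| = 172


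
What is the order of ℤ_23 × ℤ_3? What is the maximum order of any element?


|ℤ_23 × ℤ_3| = 23 × 3 = 69
Max element order = lcm(23,3) = 69
Cyclic? Yes (gcd=1)

|ℤ_23×ℤ_3| = 69, max element order = 69


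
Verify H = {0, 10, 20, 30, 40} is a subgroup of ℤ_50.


Subgroup test for H = {0, 10, 20, 30, 40} in (ℤ_50, +):
(1) 0 ∈ H? Yes
(2) Closure: for all a,b ∈ H, (a+b) mod 50 ∈ H? Yes
(3) Inverses: for all a ∈ H, -a mod 50 ∈ H? Yes

Yes, H is a subgroup of ℤ_50


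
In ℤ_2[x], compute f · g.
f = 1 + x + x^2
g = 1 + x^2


Expand and collect like terms; reduce coefficients mod 2:
x^0: 1·1 = 1 ≡ 1 (mod 2)
x^1: 1·0 + 1·1 = 1 ≡ 1 (mod 2)
x^2: 1·1 + 1·0 + 1·1 = 2 ≡ 0 (mod 2)
x^3: 1·1 + 1·0 = 1 ≡ 1 (mod 2)
x^4: 1·1 = 1 ≡ 1 (mod 2)
Result: 1 + x + x^3 + x^4

f · g = 1 + x + x^3 + x^4


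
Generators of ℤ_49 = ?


g generates ℤ_n iff gcd(g,n) = 1
Prime factors of 49: 7
Generators are g ∈ {1,...,48} not divisible by any of these primes.
Generators: {1, 2, 3, 4, 5, 6, 8, 9, 10, 11, 12, 13, 15, 16, 17, 18, 19, 20, 22, 23, 24, 25, 26, 27, 29, 30, 31, 32, 33, 34, 36, 37, 38, 39, 40, 41, 43, 44, 45, 46, 47, 48}
Number of generators = φ(49) = 42

Generators of ℤ_49 = {1, 2, 3, 4, 5, 6, 8, 9, 10, 11, 12, 13, 15, 16, 17, 18, 19, 20, 22, 23, 24, 25, 26, 27, 29, 30, 31, 32, 33, 34, 36, 37, 38, 39, 40, 41, 43, 44, 45, 46, 47, 48}


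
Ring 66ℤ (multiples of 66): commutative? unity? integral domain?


66ℤ is a commutative ring under +,× but has no multiplicative identity (1 ∉ 66ℤ); it has no zero divisors, but without unity it is not an integral domain
Commutative: Yes
Integral domain: No
Has unity: No

66ℤ (multiples of 66): Commutative=Yes, Unity=No


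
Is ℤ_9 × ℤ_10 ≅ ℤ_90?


Comparing ℤ_9 × ℤ_10 and ℤ_90:
gcd(9,10) = 1, so ℤ_9 × ℤ_10 ≅ ℤ_90 (CRT)

Yes, ℤ_9 × ℤ_10 ≅ ℤ_90


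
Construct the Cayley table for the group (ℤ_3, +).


Elements: {0, 1, 2}
Operation: addition mod 3
Entry (a, b) = (a + b) mod 3

Cayley table:
  | 0 | 1 | 2
0 | 0 | 1 | 2
1 | 1 | 2 | 0
2 | 2 | 0 | 1


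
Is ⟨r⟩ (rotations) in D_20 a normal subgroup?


H = ⟨r⟩ (rotations) in D_20
The rotation subgroup ⟨r⟩ has index 2 in D_20, so it is normal

Yes, normal subgroup


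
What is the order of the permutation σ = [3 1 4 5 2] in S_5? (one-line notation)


Cycle decomposition: (1 3 4 5 2)
Cycle lengths: 5
Order = lcm(5) = 5

ord(σ) = 5


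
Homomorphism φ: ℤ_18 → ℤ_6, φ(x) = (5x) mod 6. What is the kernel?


Kernel = preimage of identity
ker(φ) = {x ∈ ℤ_18 : 5x ≡ 0 (mod 6)}. Since 6 | 18, φ is well-defined. The kernel is the cyclic subgroup ⟨6⟩ of ℤ_18 (order 3), i.e. {0, 6, 12}

ker(φ) = {0, 6, 12}


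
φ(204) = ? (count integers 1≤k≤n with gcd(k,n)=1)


Factor n: 204 = 2^2 × 3 × 17
φ(n) = n · ∏(1 - 1/p) over distinct primes p | n
φ(204) = 204 · (1 - 1/2) · (1 - 1/3) · (1 - 1/17) = 64

φ(204) = 64


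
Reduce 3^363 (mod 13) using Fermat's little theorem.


Fermat's little theorem: if p is prime and gcd(a,p)=1, then a^(p-1) ≡ 1 (mod p)
p = 13 is prime, gcd(3,13) = 1
Reduce exponent: 363 mod 12 = 3
So 3^363 ≡ 3^3 (mod 13)
3^3 mod 13 = 1

3^363 ≡ 1 (mod 13)


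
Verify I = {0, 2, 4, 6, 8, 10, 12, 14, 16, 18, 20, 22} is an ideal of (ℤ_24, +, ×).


Check ideal conditions for I = {0, 2, 4, 6, 8, 10, 12, 14, 16, 18, 20, 22} in ℤ_24:
(1) I is an additive subgroup? Yes
(2) For r ∈ ℤ_24 and a ∈ I: r·a ∈ I? Yes

Yes, I is an ideal of ℤ_24


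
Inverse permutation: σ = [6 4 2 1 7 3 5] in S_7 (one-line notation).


To find σ⁻¹, swap domain and range:
σ(1) = 6 → σ⁻¹(6) = 1
σ(2) = 4 → σ⁻¹(4) = 2
σ(3) = 2 → σ⁻¹(2) = 3
σ(4) = 1 → σ⁻¹(1) = 4
σ(5) = 7 → σ⁻¹(7) = 5
σ(6) = 3 → σ⁻¹(3) = 6
σ(7) = 5 → σ⁻¹(5) = 7

σ⁻¹ = [4 3 6 2 7 1 5]


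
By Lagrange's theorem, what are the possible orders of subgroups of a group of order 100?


Lagrange's theorem: |H| divides |G|
|G| = 100
Divisors of 100: 1, 2, 4, 5, 10, 20, 25, 50, 100

Possible subgroup orders: {1, 2, 4, 5, 10, 20, 25, 50, 100}


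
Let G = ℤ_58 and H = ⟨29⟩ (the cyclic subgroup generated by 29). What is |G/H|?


|⟨29⟩| = n / gcd(29, 58) = 58 / 29 = 2
H is normal (ℤ_58 is abelian).
|G/H| = |G| / |H| = 58 / 2 = 29

|G/H| = 29


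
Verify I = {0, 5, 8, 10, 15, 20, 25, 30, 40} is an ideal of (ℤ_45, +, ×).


Check ideal conditions for I = {0, 5, 8, 10, 15, 20, 25, 30, 40} in ℤ_45:
(1) I is an additive subgroup? No
(2) For r ∈ ℤ_45 and a ∈ I: r·a ∈ I? No  [counterexample: r=2, a=8, r·a mod 45 = 16 ∉ I]

No, I is not an ideal of ℤ_45


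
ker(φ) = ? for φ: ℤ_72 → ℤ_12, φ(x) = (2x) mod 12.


Kernel = preimage of identity
ker(φ) = {x ∈ ℤ_72 : 2x ≡ 0 (mod 12)}. Since 12 | 72, φ is well-defined. The kernel is the cyclic subgroup ⟨6⟩ of ℤ_72 (order 12), i.e. {0, 6, 12, 18, 24, 30, 36, 42, 48, 54, 60, 66}

ker(φ) = {0, 6, 12, 18, 24, 30, 36, 42, 48, 54, 60, 66}


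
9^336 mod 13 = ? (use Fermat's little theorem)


Fermat's little theorem: if p is prime and gcd(a,p)=1, then a^(p-1) ≡ 1 (mod p)
p = 13 is prime, gcd(9,13) = 1
Reduce exponent: 336 mod 12 = 0
So 9^336 ≡ 9^0 (mod 13)
9^0 = 1

9^336 ≡ 1 (mod 13)


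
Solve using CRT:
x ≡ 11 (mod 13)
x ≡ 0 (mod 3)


m₁ = 13, m₂ = 3, gcd = 1, so CRT applies. M = m₁·m₂ = 39
Let M₁ = M/m₁ = 3, M₂ = M/m₂ = 13
Find y₁ ≡ M₁⁻¹ (mod m₁): 3⁻¹ ≡ 9 (mod 13)
Find y₂ ≡ M₂⁻¹ (mod m₂): 13⁻¹ ≡ 1 (mod 3)
x = a₁·M₁·y₁ + a₂·M₂·y₂ = 11·3·9 + 0·13·1 = 297
Reduce mod 39: x ≡ 24
Check: 24 mod 13 = 11 ✓, 24 mod 3 = 0 ✓

x ≡ 24 (mod 39)


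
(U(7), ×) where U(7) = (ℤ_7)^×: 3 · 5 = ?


Operation: multiplication mod 7
3 · 5 = (a × b) mod 7 with a = 3, b = 5

3 · 5 = 1


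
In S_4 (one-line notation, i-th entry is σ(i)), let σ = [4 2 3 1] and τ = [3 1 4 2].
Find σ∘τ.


σ∘τ: apply τ first, then σ
1 →τ 3 →σ 3
2 →τ 1 →σ 4
3 →τ 4 →σ 1
4 →τ 2 →σ 2

σ∘τ = [3 4 1 2]


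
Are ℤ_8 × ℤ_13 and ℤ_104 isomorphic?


Comparing ℤ_8 × ℤ_13 and ℤ_104:
gcd(8,13) = 1, so ℤ_8 × ℤ_13 ≅ ℤ_104 (CRT)

Yes, ℤ_8 × ℤ_13 ≅ ℤ_104


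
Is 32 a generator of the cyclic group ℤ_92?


g generates ℤ_n iff gcd(g, n) = 1
gcd(32, 92) = 4
Since gcd = 4 ≠ 1, ⟨32⟩ has order 23 < 92, so 32 is not a generator.

No, 32 does not generate ℤ_92


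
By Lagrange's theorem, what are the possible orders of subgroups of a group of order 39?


Lagrange's theorem: |H| divides |G|
|G| = 39
Divisors of 39: 1, 3, 13, 39

Possible subgroup orders: {1, 3, 13, 39}


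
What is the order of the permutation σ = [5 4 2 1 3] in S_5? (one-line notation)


Cycle decomposition: (1 5 3 2 4)
Cycle lengths: 5
Order = lcm(5) = 5

ord(σ) = 5


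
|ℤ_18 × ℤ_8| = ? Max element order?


|ℤ_18 × ℤ_8| = 18 × 8 = 144
Max element order = lcm(18,8) = 72
Cyclic? No (gcd=2)

|ℤ_18×ℤ_8| = 144, max element order = 72


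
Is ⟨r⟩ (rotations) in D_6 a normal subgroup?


H = ⟨r⟩ (rotations) in D_6
The rotation subgroup ⟨r⟩ has index 2 in D_6, so it is normal

Yes, normal subgroup


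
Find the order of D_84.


|D_n| = 2n (n rotations and n reflections)
|D_84| = 2×84 = 168

|D_84| = 168


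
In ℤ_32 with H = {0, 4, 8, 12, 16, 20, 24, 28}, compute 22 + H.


22 + H = {22 + h (mod 32) : h ∈ H}
22+0=22, 22+4=26, 22+8=30, 22+12=2, 22+16=6, 22+20=10, 22+24=14, 22+28=18
22 + H = {2, 6, 10, 14, 18, 22, 26, 30} = 2 + H

22 + H = {2, 6, 10, 14, 18, 22, 26, 30}


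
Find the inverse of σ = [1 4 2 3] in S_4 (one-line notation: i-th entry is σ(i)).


To find σ⁻¹, swap domain and range:
σ(1) = 1 → σ⁻¹(1) = 1
σ(2) = 4 → σ⁻¹(4) = 2
σ(3) = 2 → σ⁻¹(2) = 3
σ(4) = 3 → σ⁻¹(3) = 4

σ⁻¹ = [1 3 4 2]


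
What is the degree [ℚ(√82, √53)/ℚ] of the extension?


[ℚ(√82,√53):ℚ] = [ℚ(√82,√53):ℚ(√82)]·[ℚ(√82):ℚ] = 2·2 = 4

[ℚ(√82, √53)/ℚ] = 4


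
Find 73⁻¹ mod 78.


Use the extended Euclidean algorithm to write 1 = 73·s + 78·t; then s mod 78 is the inverse.
Euclidean algorithm:
  73 = 0·78 + 73
  78 = 1·73 + 5
  73 = 14·5 + 3
  5 = 1·3 + 2
  3 = 1·2 + 1
  2 = 2·1 + 0
gcd(73,78) = 1
Back-substitution gives: 73·(31) + 78·(-29) = 1
So 73⁻¹ ≡ 31 ≡ 31 (mod 78)
Check: 73 × 31 = 2263 ≡ 1 (mod 78) ✓

73⁻¹ ≡ 31 (mod 78)


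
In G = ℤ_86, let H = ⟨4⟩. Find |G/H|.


|⟨4⟩| = n / gcd(4, 86) = 86 / 2 = 43
H is normal (ℤ_86 is abelian).
|G/H| = |G| / |H| = 86 / 43 = 2

|G/H| = 2


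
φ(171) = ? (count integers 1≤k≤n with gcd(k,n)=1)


Factor n: 171 = 3^2 × 19
φ(n) = n · ∏(1 - 1/p) over distinct primes p | n
φ(171) = 171 · (1 - 1/3) · (1 - 1/19) = 108

φ(171) = 108


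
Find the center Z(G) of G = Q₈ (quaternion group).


Z(G) = {g ∈ G | gx = xg for all x ∈ G}
In Q₈ = {±1, ±i, ±j, ±k}, only ±1 commute with every element

Z(Q₈ (quaternion group)) = {1, -1}


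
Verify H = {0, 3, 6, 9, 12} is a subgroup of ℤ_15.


Subgroup test for H = {0, 3, 6, 9, 12} in (ℤ_15, +):
(1) 0 ∈ H? Yes
(2) Closure: for all a,b ∈ H, (a+b) mod 15 ∈ H? Yes
(3) Inverses: for all a ∈ H, -a mod 15 ∈ H? Yes

Yes, H is a subgroup of ℤ_15


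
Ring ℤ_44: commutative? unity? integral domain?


ℤ_44 is a commutative ring with unity 1; 44 = 2×22 is composite, so 2·22 ≡ 0 gives zero divisors (not an integral domain)
Commutative: Yes
Integral domain: No
Has unity: Yes

ℤ_44: Commutative=Yes, Unity=Yes


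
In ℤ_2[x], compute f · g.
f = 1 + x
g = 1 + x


Expand and collect like terms; reduce coefficients mod 2:
x^0: 1·1 = 1 ≡ 1 (mod 2)
x^1: 1·1 + 1·1 = 2 ≡ 0 (mod 2)
x^2: 1·1 = 1 ≡ 1 (mod 2)
Result: 1 + x^2

f · g = 1 + x^2


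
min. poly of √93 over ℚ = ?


√93 satisfies x² - 93 = 0, irreducible over ℚ since 93 is squarefree

Minimal polynomial: x² - 93


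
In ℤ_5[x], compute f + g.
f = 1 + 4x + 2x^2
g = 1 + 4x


Add coefficients mod 5:
x^0: 1 + 1 = 2 (mod 5)
x^1: 4 + 4 = 3 (mod 5)
x^2: 2 + 0 = 2 (mod 5)
Result: 2 + 3x + 2x^2

f + g = 2 + 3x + 2x^2


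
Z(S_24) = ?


Z(G) = {g ∈ G | gx = xg for all x ∈ G}
S_n is non-abelian for n ≥ 3; Z(S_24) is trivial

Z(S_24) = {e}


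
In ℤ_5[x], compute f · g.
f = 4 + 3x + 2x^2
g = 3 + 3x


Expand and collect like terms; reduce coefficients mod 5:
x^0: 4·3 = 12 ≡ 2 (mod 5)
x^1: 4·3 + 3·3 = 21 ≡ 1 (mod 5)
x^2: 3·3 + 2·3 = 15 ≡ 0 (mod 5)
x^3: 2·3 = 6 ≡ 1 (mod 5)
Result: 2 + x + x^3

f · g = 2 + x + x^3


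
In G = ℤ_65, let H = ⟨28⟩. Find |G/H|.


|⟨28⟩| = n / gcd(28, 65) = 65 / 1 = 65
H is normal (ℤ_65 is abelian).
|G/H| = |G| / |H| = 65 / 65 = 1

|G/H| = 1


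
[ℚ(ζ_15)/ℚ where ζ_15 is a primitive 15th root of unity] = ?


[ℚ(ζ_n):ℚ] = deg Φ_n(x) = φ(n). Here φ(15) = 8

[ℚ(ζ_15)/ℚ where ζ_15 is a primitive 15th root of unity] = 8


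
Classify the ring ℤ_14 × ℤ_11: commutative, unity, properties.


Direct product ring; commutative with unity (1,1); but (1,0)·(0,1) = (0,0) gives zero divisors, so not an integral domain
Commutative: Yes
Integral domain: No
Has unity: Yes

ℤ_14 × ℤ_11: Commutative=Yes, Unity=Yes


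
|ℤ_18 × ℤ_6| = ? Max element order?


|ℤ_18 × ℤ_6| = 18 × 6 = 108
Max element order = lcm(18,6) = 18
Cyclic? No (gcd=6)

|ℤ_18×ℤ_6| = 108, max element order = 18


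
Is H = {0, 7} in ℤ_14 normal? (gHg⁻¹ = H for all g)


H = {0, 7} in ℤ_14
ℤ_14 is abelian; every subgroup of an abelian group is normal

Yes, normal subgroup


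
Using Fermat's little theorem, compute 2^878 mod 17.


Fermat's little theorem: if p is prime and gcd(a,p)=1, then a^(p-1) ≡ 1 (mod p)
p = 17 is prime, gcd(2,17) = 1
Reduce exponent: 878 mod 16 = 14
So 2^878 ≡ 2^14 (mod 17)
2^14 mod 17 = 13

2^878 ≡ 13 (mod 17)


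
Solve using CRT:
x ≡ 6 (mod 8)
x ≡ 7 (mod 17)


m₁ = 8, m₂ = 17, gcd = 1, so CRT applies. M = m₁·m₂ = 136
Let M₁ = M/m₁ = 17, M₂ = M/m₂ = 8
Find y₁ ≡ M₁⁻¹ (mod m₁): 17⁻¹ ≡ 1 (mod 8)
Find y₂ ≡ M₂⁻¹ (mod m₂): 8⁻¹ ≡ 15 (mod 17)
x = a₁·M₁·y₁ + a₂·M₂·y₂ = 6·17·1 + 7·8·15 = 942
Reduce mod 136: x ≡ 126
Check: 126 mod 8 = 6 ✓, 126 mod 17 = 7 ✓

x ≡ 126 (mod 136)


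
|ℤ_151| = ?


ℤ_n has n elements.

|ℤ_151| = 151


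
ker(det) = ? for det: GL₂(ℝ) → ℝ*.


Kernel = preimage of identity
ker(det) = {A | det(A) = 1} = SL₂(ℝ)

ker(det) = SL₂(ℝ)


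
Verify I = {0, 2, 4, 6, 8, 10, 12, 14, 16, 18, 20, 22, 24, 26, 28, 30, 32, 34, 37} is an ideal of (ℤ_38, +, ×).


Check ideal conditions for I = {0, 2, 4, 6, 8, 10, 12, 14, 16, 18, 20, 22, 24, 26, 28, 30, 32, 34, 37} in ℤ_38:
(1) I is an additive subgroup? No
(2) For r ∈ ℤ_38 and a ∈ I: r·a ∈ I? No  [counterexample: r=2, a=18, r·a mod 38 = 36 ∉ I]

No, I is not an ideal of ℤ_38


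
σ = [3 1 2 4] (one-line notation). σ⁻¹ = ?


To find σ⁻¹, swap domain and range:
σ(1) = 3 → σ⁻¹(3) = 1
σ(2) = 1 → σ⁻¹(1) = 2
σ(3) = 2 → σ⁻¹(2) = 3
σ(4) = 4 → σ⁻¹(4) = 4

σ⁻¹ = [2 3 1 4]


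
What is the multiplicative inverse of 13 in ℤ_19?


Use the extended Euclidean algorithm to write 1 = 13·s + 19·t; then s mod 19 is the inverse.
Euclidean algorithm:
  13 = 0·19 + 13
  19 = 1·13 + 6
  13 = 2·6 + 1
  6 = 6·1 + 0
gcd(13,19) = 1
Back-substitution gives: 13·(3) + 19·(-2) = 1
So 13⁻¹ ≡ 3 ≡ 3 (mod 19)
Check: 13 × 3 = 39 ≡ 1 (mod 19) ✓

13⁻¹ ≡ 3 (mod 19)


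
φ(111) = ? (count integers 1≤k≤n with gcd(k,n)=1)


Factor n: 111 = 3 × 37
φ(n) = n · ∏(1 - 1/p) over distinct primes p | n
φ(111) = 111 · (1 - 1/3) · (1 - 1/37) = 72

φ(111) = 72


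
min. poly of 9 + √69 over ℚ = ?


Let α = 9 + √69. Then α - 9 = √69, so (α - 9)² = 69, giving α² - 18α + 12 = 0. Degree 2 and α ∉ ℚ, so this is the minimal polynomial.

Minimal polynomial: x² - 18x + 12


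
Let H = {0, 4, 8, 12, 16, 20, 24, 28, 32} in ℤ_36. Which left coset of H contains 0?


0 + H = {0 + h (mod 36) : h ∈ H}
0+0=0, 0+4=4, 0+8=8, 0+12=12, 0+16=16, 0+20=20, 0+24=24, 0+28=28, 0+32=32

0 + H = {0, 4, 8, 12, 16, 20, 24, 28, 32}


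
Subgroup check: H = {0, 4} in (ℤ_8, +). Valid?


Subgroup test for H = {0, 4} in (ℤ_8, +):
(1) 0 ∈ H? Yes
(2) Closure: for all a,b ∈ H, (a+b) mod 8 ∈ H? Yes
(3) Inverses: for all a ∈ H, -a mod 8 ∈ H? Yes

Yes, H is a subgroup of ℤ_8


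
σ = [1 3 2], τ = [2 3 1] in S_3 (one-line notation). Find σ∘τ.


σ∘τ: apply τ first, then σ
1 →τ 2 →σ 3
2 →τ 3 →σ 2
3 →τ 1 →σ 1

σ∘τ = [3 2 1]


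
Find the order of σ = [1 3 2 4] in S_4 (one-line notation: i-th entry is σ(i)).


Cycle decomposition: (2 3)
Cycle lengths: 2
Order = lcm(2) = 2

ord(σ) = 2


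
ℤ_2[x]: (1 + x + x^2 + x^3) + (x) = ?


Add coefficients mod 2:
x^0: 1 + 0 = 1 (mod 2)
x^1: 1 + 1 = 0 (mod 2)
x^2: 1 + 0 = 1 (mod 2)
x^3: 1 + 0 = 1 (mod 2)
Result: 1 + x^2 + x^3

f + g = 1 + x^2 + x^3


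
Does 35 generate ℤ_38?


g generates ℤ_n iff gcd(g, n) = 1
gcd(35, 38) = 1
Since gcd = 1, 35 is a generator.

Yes, 35 generates ℤ_38


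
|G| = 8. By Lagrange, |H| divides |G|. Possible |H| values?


Lagrange's theorem: |H| divides |G|
|G| = 8
Divisors of 8: 1, 2, 4, 8

Possible subgroup orders: {1, 2, 4, 8}


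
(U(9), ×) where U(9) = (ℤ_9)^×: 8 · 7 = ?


Operation: multiplication mod 9
8 · 7 = (a × b) mod 9 with a = 8, b = 7

8 · 7 = 2


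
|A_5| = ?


|A_n| = n!/2 (even permutations)
|A_5| = 5!/2 = 120/2 = 60

|A_5| = 60


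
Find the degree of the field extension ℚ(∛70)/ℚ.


∛70 has minimal polynomial x³ - 70 (irreducible over ℚ since 70 is not a perfect cube)

[ℚ(∛70)/ℚ] = 3


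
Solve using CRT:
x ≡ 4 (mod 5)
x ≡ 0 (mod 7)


m₁ = 5, m₂ = 7, gcd = 1, so CRT applies. M = m₁·m₂ = 35
Let M₁ = M/m₁ = 7, M₂ = M/m₂ = 5
Find y₁ ≡ M₁⁻¹ (mod m₁): 7⁻¹ ≡ 3 (mod 5)
Find y₂ ≡ M₂⁻¹ (mod m₂): 5⁻¹ ≡ 3 (mod 7)
x = a₁·M₁·y₁ + a₂·M₂·y₂ = 4·7·3 + 0·5·3 = 84
Reduce mod 35: x ≡ 14
Check: 14 mod 5 = 4 ✓, 14 mod 7 = 0 ✓

x ≡ 14 (mod 35)


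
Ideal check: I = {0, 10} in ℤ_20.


Check ideal conditions for I = {0, 10} in ℤ_20:
(1) I is an additive subgroup? Yes
(2) For r ∈ ℤ_20 and a ∈ I: r·a ∈ I? Yes

Yes, I is an ideal of ℤ_20


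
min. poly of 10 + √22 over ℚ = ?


Let α = 10 + √22. Then α - 10 = √22, so (α - 10)² = 22, giving α² - 20α + 78 = 0. Degree 2 and α ∉ ℚ, so this is the minimal polynomial.

Minimal polynomial: x² - 20x + 78


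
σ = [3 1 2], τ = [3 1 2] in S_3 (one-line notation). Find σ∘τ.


σ∘τ: apply τ first, then σ
1 →τ 3 →σ 2
2 →τ 1 →σ 3
3 →τ 2 →σ 1

σ∘τ = [2 3 1]


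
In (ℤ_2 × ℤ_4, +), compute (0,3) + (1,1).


Operation: componentwise addition mod (2, 4)
(0,3) + (1,1) = ((a₁+b₁) mod 2, (a₂+b₂) mod 4) with a = (0,3), b = (1,1)

(0,3) + (1,1) = (1,0)


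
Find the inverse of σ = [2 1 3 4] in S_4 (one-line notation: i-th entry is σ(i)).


To find σ⁻¹, swap domain and range:
σ(1) = 2 → σ⁻¹(2) = 1
σ(2) = 1 → σ⁻¹(1) = 2
σ(3) = 3 → σ⁻¹(3) = 3
σ(4) = 4 → σ⁻¹(4) = 4

σ⁻¹ = [2 1 3 4]


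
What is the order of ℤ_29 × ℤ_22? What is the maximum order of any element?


|ℤ_29 × ℤ_22| = 29 × 22 = 638
Max element order = lcm(29,22) = 638
Cyclic? Yes (gcd=1)

|ℤ_29×ℤ_22| = 638, max element order = 638


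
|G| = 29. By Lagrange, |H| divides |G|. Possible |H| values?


Lagrange's theorem: |H| divides |G|
|G| = 29
Divisors of 29: 1, 29

Possible subgroup orders: {1, 29}


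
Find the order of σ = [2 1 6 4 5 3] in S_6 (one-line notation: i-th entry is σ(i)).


Cycle decomposition: (1 2) (3 6)
Cycle lengths: 2, 2
Order = lcm(2, 2) = 2

ord(σ) = 2


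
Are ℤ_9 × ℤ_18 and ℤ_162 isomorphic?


Comparing ℤ_9 × ℤ_18 and ℤ_162:
gcd(9,18) = 9 ≠ 1. Max element order in ℤ_9×ℤ_18 is lcm(9,18) = 18 < 162, so it has no element of order 162

No, ℤ_9 × ℤ_18 ≇ ℤ_162


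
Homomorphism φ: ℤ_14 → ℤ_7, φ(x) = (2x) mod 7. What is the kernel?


Kernel = preimage of identity
ker(φ) = {x ∈ ℤ_14 : 2x ≡ 0 (mod 7)}. Since 7 | 14, φ is well-defined. The kernel is the cyclic subgroup ⟨7⟩ of ℤ_14 (order 2), i.e. {0, 7}

ker(φ) = {0, 7}


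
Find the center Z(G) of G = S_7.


Z(G) = {g ∈ G | gx = xg for all x ∈ G}
S_n is non-abelian for n ≥ 3; Z(S_7) is trivial

Z(S_7) = {e}


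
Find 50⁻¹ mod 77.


Use the extended Euclidean algorithm to write 1 = 50·s + 77·t; then s mod 77 is the inverse.
Euclidean algorithm:
  50 = 0·77 + 50
  77 = 1·50 + 27
  50 = 1·27 + 23
  27 = 1·23 + 4
  23 = 5·4 + 3
  4 = 1·3 + 1
  3 = 3·1 + 0
gcd(50,77) = 1
Back-substitution gives: 50·(-20) + 77·(13) = 1
So 50⁻¹ ≡ -20 ≡ 57 (mod 77)
Check: 50 × 57 = 2850 ≡ 1 (mod 77) ✓

50⁻¹ ≡ 57 (mod 77)


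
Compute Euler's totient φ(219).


Factor n: 219 = 3 × 73
φ(n) = n · ∏(1 - 1/p) over distinct primes p | n
φ(219) = 219 · (1 - 1/3) · (1 - 1/73) = 144

φ(219) = 144


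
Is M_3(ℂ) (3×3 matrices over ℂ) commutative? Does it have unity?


Matrix multiplication is non-commutative for n ≥ 2; the identity matrix I is the unity; singular matrices give zero divisors, so not an integral domain
Commutative: No
Integral domain: No
Has unity: Yes

M_3(ℂ) (3×3 matrices over ℂ): Commutative=No, Unity=Yes


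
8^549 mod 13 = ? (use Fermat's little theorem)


Fermat's little theorem: if p is prime and gcd(a,p)=1, then a^(p-1) ≡ 1 (mod p)
p = 13 is prime, gcd(8,13) = 1
Reduce exponent: 549 mod 12 = 9
So 8^549 ≡ 8^9 (mod 13)
8^9 mod 13 = 8

8^549 ≡ 8 (mod 13)


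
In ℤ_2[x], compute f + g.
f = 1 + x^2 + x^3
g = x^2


Add coefficients mod 2:
x^0: 1 + 0 = 1 (mod 2)
x^1: 0 + 0 = 0 (mod 2)
x^2: 1 + 1 = 0 (mod 2)
x^3: 1 + 0 = 1 (mod 2)
Result: 1 + x^3

f + g = 1 + x^3


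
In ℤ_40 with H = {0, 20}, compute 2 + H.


2 + H = {2 + h (mod 40) : h ∈ H}
2+0=2, 2+20=22

2 + H = {2, 22}


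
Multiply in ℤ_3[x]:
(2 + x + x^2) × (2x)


Expand and collect like terms; reduce coefficients mod 3:
x^0: 2·0 = 0 ≡ 0 (mod 3)
x^1: 2·2 + 1·0 = 4 ≡ 1 (mod 3)
x^2: 1·2 + 1·0 = 2 ≡ 2 (mod 3)
x^3: 1·2 = 2 ≡ 2 (mod 3)
Result: x + 2x^2 + 2x^3

f · g = x + 2x^2 + 2x^3


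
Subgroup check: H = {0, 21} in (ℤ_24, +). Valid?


Subgroup test for H = {0, 21} in (ℤ_24, +):
(1) 0 ∈ H? Yes
(2) Closure: for all a,b ∈ H, (a+b) mod 24 ∈ H? No  [counterexample: 21 + 21 = 18 ∉ H]
(3) Inverses: for all a ∈ H, -a mod 24 ∈ H? No

No, H is not a subgroup of ℤ_24


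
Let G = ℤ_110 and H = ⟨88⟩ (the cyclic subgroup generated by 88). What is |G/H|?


|⟨88⟩| = n / gcd(88, 110) = 110 / 22 = 5
H is normal (ℤ_110 is abelian).
|G/H| = |G| / |H| = 110 / 5 = 22

|G/H| = 22


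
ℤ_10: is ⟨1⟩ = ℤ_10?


g generates ℤ_n iff gcd(g, n) = 1
gcd(1, 10) = 1
Since gcd = 1, 1 is a generator.

Yes, 1 generates ℤ_10


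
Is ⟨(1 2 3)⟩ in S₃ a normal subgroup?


H = ⟨(1 2 3)⟩ in S₃
⟨(1 2 3)⟩ has order 3 and index 2 in S₃; index-2 subgroups are normal

Yes, normal subgroup


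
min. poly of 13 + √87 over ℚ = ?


Let α = 13 + √87. Then α - 13 = √87, so (α - 13)² = 87, giving α² - 26α + 82 = 0. Degree 2 and α ∉ ℚ, so this is the minimal polynomial.

Minimal polynomial: x² - 26x + 82


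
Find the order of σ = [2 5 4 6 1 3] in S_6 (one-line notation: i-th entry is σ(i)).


Cycle decomposition: (1 2 5) (3 4 6)
Cycle lengths: 3, 3
Order = lcm(3, 3) = 3

ord(σ) = 3


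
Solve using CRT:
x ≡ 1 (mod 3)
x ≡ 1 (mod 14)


m₁ = 3, m₂ = 14, gcd = 1, so CRT applies. M = m₁·m₂ = 42
Let M₁ = M/m₁ = 14, M₂ = M/m₂ = 3
Find y₁ ≡ M₁⁻¹ (mod m₁): 14⁻¹ ≡ 2 (mod 3)
Find y₂ ≡ M₂⁻¹ (mod m₂): 3⁻¹ ≡ 5 (mod 14)
x = a₁·M₁·y₁ + a₂·M₂·y₂ = 1·14·2 + 1·3·5 = 43
Reduce mod 42: x ≡ 1
Check: 1 mod 3 = 1 ✓, 1 mod 14 = 1 ✓

x ≡ 1 (mod 42)


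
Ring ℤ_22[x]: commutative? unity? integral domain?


ℤ_22 has zero divisors (2·11 ≡ 0), and these lift to constant zero divisors in ℤ_22[x]; so not an integral domain
Commutative: Yes
Integral domain: No
Has unity: Yes

ℤ_22[x]: Commutative=Yes, Unity=Yes


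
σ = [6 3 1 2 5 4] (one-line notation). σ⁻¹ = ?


To find σ⁻¹, swap domain and range:
σ(1) = 6 → σ⁻¹(6) = 1
σ(2) = 3 → σ⁻¹(3) = 2
σ(3) = 1 → σ⁻¹(1) = 3
σ(4) = 2 → σ⁻¹(2) = 4
σ(5) = 5 → σ⁻¹(5) = 5
σ(6) = 4 → σ⁻¹(4) = 6

σ⁻¹ = [3 4 2 6 5 1]


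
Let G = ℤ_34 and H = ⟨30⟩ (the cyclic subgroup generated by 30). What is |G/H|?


|⟨30⟩| = n / gcd(30, 34) = 34 / 2 = 17
H is normal (ℤ_34 is abelian).
|G/H| = |G| / |H| = 34 / 17 = 2

|G/H| = 2


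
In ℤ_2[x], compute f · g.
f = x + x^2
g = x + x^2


Expand and collect like terms; reduce coefficients mod 2:
x^0: 0·0 = 0 ≡ 0 (mod 2)
x^1: 0·1 + 1·0 = 0 ≡ 0 (mod 2)
x^2: 0·1 + 1·1 + 1·0 = 1 ≡ 1 (mod 2)
x^3: 1·1 + 1·1 = 2 ≡ 0 (mod 2)
x^4: 1·1 = 1 ≡ 1 (mod 2)
Result: x^2 + x^4

f · g = x^2 + x^4


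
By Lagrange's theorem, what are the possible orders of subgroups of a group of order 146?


Lagrange's theorem: |H| divides |G|
|G| = 146
Divisors of 146: 1, 2, 73, 146

Possible subgroup orders: {1, 2, 73, 146}
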